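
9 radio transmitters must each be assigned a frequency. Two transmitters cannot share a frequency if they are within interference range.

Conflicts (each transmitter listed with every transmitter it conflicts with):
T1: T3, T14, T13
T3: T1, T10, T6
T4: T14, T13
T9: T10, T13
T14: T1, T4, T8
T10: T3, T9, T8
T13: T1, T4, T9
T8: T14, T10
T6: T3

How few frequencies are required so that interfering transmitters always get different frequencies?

The cycle T9-T10-T3-T1-T13-T9 has odd length 5, so it cannot be 2-colored; at least 3 frequencies are needed.
3 frequencies suffice: frequency 1 → {T14, T10, T13, T6}; frequency 2 → {T1, T4, T9, T8}; frequency 3 → {T3}. Each listed conflict is separated.

3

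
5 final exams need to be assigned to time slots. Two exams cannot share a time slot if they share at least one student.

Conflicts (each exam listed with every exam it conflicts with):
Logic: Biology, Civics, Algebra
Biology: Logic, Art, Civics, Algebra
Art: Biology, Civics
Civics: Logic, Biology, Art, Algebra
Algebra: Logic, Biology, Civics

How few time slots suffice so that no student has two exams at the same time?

4

Logic, Biology, Civics, Algebra pairwise conflict, so at least 4 time slots are needed.
4 time slots suffice: time slot 1 → {Biology}; time slot 2 → {Civics}; time slot 3 → {Art, Algebra}; time slot 4 → {Logic}. No two conflicting exams share a time slot.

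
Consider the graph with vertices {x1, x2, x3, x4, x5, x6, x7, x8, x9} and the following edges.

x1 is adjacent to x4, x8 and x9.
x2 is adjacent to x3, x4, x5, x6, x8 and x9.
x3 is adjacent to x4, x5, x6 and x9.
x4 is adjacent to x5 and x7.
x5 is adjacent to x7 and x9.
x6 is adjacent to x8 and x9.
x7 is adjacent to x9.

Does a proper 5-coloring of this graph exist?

The chromatic number is 4. x2, x3, x6, x9 are pairwise adjacent (a clique of size 4), so at least 4 colors are needed.
4 colors suffice: color red → {x4, x8, x9}; color blue → {x1, x2, x7}; color green → {x3}; color yellow → {x5, x6}.
Since 5 ≥ 4, a proper 5-coloring certainly exists.

Yes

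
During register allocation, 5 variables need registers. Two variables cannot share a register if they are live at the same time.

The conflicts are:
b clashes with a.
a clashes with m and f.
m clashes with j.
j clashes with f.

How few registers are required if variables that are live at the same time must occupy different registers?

a and m conflict, so at least 2 registers are needed.
2 registers suffice: register 1 → {a, j}; register 2 → {b, m, f}. No two conflicting variables share a register.

2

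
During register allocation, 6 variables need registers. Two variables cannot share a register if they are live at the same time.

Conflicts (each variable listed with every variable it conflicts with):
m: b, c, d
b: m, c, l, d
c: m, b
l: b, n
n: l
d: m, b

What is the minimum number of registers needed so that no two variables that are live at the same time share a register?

m, b, c pairwise conflict, so at least 3 registers are needed.
3 registers suffice: register 1 → {b, n}; register 2 → {m, l}; register 3 → {c, d}. Every pair that conflicts lands in different registers.

3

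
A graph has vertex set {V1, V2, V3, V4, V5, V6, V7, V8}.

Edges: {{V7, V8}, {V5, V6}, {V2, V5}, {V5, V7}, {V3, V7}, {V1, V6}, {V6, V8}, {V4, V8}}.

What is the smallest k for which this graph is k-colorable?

2

V5 and V6 are adjacent, so at least 2 colors are needed.
One proper 2-coloring: V1=2, V2=1, V3=2, V4=1, V5=2, V6=1, V7=1, V8=2. No two adjacent vertices share a color.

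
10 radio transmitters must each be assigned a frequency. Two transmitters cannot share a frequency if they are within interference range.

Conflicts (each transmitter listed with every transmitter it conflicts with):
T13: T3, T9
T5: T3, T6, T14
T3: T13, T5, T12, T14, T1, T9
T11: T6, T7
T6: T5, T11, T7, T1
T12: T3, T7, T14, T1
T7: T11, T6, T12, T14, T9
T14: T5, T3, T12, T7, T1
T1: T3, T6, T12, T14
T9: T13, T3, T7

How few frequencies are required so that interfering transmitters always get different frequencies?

4

T3, T12, T14, T1 all conflict with each other, so at least 4 frequencies are needed.
A valid assignment using 4 frequencies: T13=3, T5=3, T3=1, T11=3, T6=2, T12=3, T7=1, T14=2, T1=4, T9=2. Every pair that conflicts lands in different frequencies.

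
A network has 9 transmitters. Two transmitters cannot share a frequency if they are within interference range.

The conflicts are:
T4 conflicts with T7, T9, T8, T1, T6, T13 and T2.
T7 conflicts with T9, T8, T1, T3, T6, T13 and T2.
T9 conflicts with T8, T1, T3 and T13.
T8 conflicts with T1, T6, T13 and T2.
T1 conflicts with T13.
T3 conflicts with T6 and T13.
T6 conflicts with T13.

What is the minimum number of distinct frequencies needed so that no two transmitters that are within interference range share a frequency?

6

T4, T7, T9, T8, T1, T13 all conflict with each other, so at least 6 frequencies are needed.
6 frequencies suffice: frequency 1 → {T7}; frequency 2 → {T4, T3}; frequency 3 → {T8}; frequency 4 → {T13, T2}; frequency 5 → {T9, T6}; frequency 6 → {T1}. Each listed conflict is separated.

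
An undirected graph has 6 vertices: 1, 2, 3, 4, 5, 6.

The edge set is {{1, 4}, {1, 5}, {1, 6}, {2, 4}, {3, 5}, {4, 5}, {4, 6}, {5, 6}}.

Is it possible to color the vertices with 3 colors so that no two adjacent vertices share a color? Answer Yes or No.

1, 4, 5, 6 form a clique, so at least 4 colors are needed.
So 3 colors are not enough.

No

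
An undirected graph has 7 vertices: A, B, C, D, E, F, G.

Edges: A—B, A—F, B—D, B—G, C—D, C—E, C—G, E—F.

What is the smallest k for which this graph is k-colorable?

B and D are adjacent, so at least 2 colors are needed.
One proper 2-coloring: A=2, B=1, C=1, D=2, E=2, F=1, G=2. Every edge joins two different colors.

2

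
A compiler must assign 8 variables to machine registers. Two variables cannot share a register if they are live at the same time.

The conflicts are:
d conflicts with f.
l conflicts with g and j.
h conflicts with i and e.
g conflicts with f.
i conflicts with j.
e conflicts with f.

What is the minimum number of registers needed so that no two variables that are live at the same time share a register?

3

The cycle j-l-g-f-e-h-i-j has odd length 7, so it cannot be 2-colored; at least 3 registers are needed.
Using 3 registers: d=2, l=3, h=1, g=2, i=2, e=2, f=1, j=1. Every pair that conflicts lands in different registers.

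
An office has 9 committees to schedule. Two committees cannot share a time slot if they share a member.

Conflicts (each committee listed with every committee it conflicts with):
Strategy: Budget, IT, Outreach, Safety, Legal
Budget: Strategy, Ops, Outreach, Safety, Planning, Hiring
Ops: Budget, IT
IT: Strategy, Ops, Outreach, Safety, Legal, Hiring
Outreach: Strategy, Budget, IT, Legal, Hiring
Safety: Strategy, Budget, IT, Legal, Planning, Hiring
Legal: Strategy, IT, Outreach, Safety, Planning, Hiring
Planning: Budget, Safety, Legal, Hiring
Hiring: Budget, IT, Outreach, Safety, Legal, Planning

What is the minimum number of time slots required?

Budget, Safety, Planning, Hiring all conflict with each other, so at least 4 time slots are needed.
A valid assignment using 4 time slots: Strategy=4, Budget=2, Ops=1, IT=3, Outreach=1, Safety=1, Legal=2, Planning=3, Hiring=4. Every pair that conflicts lands in different time slots.

4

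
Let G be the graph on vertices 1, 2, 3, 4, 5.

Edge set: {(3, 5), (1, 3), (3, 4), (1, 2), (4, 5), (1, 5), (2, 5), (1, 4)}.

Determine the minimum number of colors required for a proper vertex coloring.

1, 3, 4, 5 are pairwise adjacent (a clique of size 4), so at least 4 colors are needed.
4 colors suffice: 1=red, 2=green, 3=yellow, 4=green, 5=blue. No two adjacent vertices share a color.

4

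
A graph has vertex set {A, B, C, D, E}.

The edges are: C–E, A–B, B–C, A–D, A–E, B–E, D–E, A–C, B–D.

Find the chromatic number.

A, B, C, E form a clique, so at least 4 colors are needed.
4 colors suffice: color 1 → {B}; color 2 → {E}; color 3 → {A}; color 4 → {C, D}. No two adjacent vertices share a color.

4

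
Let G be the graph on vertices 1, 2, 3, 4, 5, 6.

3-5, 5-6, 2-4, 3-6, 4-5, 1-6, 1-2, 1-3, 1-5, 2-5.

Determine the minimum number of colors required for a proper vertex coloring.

1, 3, 5, 6 form a clique, so at least 4 colors are needed.
4 colors suffice: color a → {5}; color b → {1, 4}; color c → {2, 3}; color d → {6}. Every edge joins two different colors.

4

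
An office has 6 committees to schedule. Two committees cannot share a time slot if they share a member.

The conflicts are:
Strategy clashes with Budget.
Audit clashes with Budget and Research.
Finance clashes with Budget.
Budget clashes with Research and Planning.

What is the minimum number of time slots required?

Audit, Budget, Research all conflict with each other, so at least 3 time slots are needed.
3 time slots suffice: time slot 1 → {Budget}; time slot 2 → {Strategy, Audit, Finance, Planning}; time slot 3 → {Research}. No two conflicting committees share a time slot.

3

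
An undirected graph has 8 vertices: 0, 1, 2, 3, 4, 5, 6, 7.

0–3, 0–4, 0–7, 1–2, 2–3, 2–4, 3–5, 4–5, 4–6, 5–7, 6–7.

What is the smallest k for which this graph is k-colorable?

4 and 5 are adjacent, so at least 2 colors are needed.
A valid assignment using 2 colors: 0=blue, 1=red, 2=blue, 3=red, 4=red, 5=blue, 6=blue, 7=red. Each edge has distinct colors on its endpoints.

2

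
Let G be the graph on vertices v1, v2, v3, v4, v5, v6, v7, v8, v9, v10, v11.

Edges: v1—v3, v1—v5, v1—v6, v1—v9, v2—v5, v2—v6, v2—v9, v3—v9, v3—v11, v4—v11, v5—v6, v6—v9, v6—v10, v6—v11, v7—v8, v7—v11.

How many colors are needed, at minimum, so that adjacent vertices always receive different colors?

v1, v6, v9 are pairwise adjacent, so at least 3 colors are needed.
A valid assignment using 3 colors: v1=3, v2=3, v3=1, v4=1, v5=2, v6=1, v7=1, v8=2, v9=2, v10=2, v11=2. Every edge joins two different colors.

3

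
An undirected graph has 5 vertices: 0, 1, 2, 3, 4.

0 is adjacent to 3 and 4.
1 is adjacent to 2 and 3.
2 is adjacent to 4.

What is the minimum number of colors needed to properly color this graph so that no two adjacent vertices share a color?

3

The cycle 4-2-1-3-0-4 has odd length 5, so it cannot be 2-colored; at least 3 colors are needed.
3 colors suffice: 0=b, 1=a, 2=b, 3=c, 4=a. Each edge has distinct colors on its endpoints.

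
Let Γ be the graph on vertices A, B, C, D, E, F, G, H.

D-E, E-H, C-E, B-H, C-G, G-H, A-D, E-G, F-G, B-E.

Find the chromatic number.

E, G, H are mutually adjacent, so at least 3 colors are needed.
One proper 3-coloring: A=red, B=blue, C=green, D=blue, E=red, F=red, G=blue, H=green. No two adjacent vertices share a color.

3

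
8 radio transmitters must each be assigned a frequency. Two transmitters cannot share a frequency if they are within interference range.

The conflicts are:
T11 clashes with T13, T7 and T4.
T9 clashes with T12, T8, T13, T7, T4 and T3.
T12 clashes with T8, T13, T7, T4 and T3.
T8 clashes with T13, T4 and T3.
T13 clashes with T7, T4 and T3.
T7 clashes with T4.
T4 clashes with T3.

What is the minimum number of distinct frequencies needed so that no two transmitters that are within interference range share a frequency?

6

T9, T12, T8, T13, T4, T3 all conflict with each other, so at least 6 frequencies are needed.
A valid assignment using 6 frequencies: T11=3, T9=3, T12=4, T8=5, T13=1, T7=5, T4=2, T3=6. No two conflicting transmitters share a frequency.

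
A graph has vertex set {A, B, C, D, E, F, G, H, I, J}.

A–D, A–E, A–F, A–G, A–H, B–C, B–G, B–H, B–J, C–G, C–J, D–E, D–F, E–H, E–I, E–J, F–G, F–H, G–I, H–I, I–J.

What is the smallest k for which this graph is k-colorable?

B, C, J are pairwise adjacent, so at least 3 colors are needed.
3 colors suffice: color red → {D, G, H, J}; color blue → {B, E, F}; color green → {A, C, I}. Each edge has distinct colors on its endpoints.

3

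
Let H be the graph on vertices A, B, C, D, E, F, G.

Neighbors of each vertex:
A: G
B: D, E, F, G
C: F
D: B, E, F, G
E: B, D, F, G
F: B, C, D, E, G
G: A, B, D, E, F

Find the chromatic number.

5

B, D, E, F, G are pairwise adjacent (a clique of size 5), so at least 5 colors are needed.
A valid assignment using 5 colors: A=2, B=3, C=1, D=5, E=4, F=2, G=1. No two adjacent vertices share a color.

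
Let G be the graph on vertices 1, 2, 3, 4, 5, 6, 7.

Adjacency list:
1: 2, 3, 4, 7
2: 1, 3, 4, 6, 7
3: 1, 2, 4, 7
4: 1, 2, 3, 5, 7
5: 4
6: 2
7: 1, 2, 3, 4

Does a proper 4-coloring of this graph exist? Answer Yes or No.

1, 2, 3, 4, 7 form a clique, so at least 5 colors are needed.
So 4 colors are not enough.

No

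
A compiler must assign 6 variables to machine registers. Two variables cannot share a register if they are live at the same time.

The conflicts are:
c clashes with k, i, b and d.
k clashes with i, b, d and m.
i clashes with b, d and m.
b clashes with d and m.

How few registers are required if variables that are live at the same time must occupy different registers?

c, k, i, b, d pairwise conflict, so at least 5 registers are needed.
5 registers suffice: register 1 → {k}; register 2 → {b}; register 3 → {i}; register 4 → {c, m}; register 5 → {d}. No two conflicting variables share a register.

5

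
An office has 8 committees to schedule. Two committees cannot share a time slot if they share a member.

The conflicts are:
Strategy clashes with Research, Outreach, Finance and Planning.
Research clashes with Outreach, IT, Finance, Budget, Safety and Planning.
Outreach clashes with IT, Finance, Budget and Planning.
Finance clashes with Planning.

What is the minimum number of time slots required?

Strategy, Research, Outreach, Finance, Planning all conflict with each other, so at least 5 time slots are needed.
Using 5 time slots: Strategy=3, Research=1, Outreach=2, IT=3, Finance=4, Budget=3, Safety=2, Planning=5. Every pair that conflicts lands in different time slots.

5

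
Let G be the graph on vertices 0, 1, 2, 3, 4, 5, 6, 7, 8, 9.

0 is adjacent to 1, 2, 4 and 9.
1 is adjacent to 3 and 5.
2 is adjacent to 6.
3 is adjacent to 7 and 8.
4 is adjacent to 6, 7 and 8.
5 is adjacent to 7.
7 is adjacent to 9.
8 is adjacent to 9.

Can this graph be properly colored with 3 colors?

Yes

The chromatic number is 3. The cycle 4-8-3-1-0-4 has odd length 5, so it cannot be 2-colored; at least 3 colors are needed.
One proper 3-coloring: 0=blue, 1=green, 2=red, 3=red, 4=red, 5=red, 6=blue, 7=blue, 8=blue, 9=red.
That is already a proper 3-coloring.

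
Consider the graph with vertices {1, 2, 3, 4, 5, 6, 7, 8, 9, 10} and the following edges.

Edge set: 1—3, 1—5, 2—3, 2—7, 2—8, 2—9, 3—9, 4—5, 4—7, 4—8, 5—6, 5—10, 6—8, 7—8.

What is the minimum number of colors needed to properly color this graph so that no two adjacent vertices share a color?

2, 3, 9 form a triangle, so at least 3 colors are needed.
3 colors suffice: color red → {3, 5, 8}; color blue → {1, 2, 4, 6, 10}; color green → {7, 9}. Every edge joins two different colors.

3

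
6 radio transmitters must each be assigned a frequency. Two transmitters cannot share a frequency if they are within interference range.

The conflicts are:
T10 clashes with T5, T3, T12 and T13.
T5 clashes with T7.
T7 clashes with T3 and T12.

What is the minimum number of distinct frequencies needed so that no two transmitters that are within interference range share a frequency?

T10 and T13 conflict, so at least 2 frequencies are needed.
2 frequencies suffice: frequency 1 → {T10, T7}; frequency 2 → {T5, T3, T12, T13}. Each listed conflict is separated.

2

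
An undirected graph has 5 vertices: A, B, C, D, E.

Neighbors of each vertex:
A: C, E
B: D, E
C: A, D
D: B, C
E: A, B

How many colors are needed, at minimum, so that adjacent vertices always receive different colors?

The cycle A-E-B-D-C-A has odd length 5, so it cannot be 2-colored; at least 3 colors are needed.
3 colors suffice: A=green, B=red, C=red, D=blue, E=blue. No two adjacent vertices share a color.

3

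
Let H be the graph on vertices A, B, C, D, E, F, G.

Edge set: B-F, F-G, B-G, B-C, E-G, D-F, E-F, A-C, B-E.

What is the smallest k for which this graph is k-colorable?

B, E, F, G form a clique, so at least 4 colors are needed.
A valid assignment using 4 colors: A=red, B=red, C=blue, D=red, E=green, F=blue, G=yellow. Every edge joins two different colors.

4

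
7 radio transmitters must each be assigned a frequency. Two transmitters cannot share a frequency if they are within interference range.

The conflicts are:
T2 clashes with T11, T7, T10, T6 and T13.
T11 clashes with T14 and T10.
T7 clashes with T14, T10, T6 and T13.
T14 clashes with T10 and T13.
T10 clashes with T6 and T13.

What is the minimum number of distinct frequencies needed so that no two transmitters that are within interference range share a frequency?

4

T2, T7, T10, T13 pairwise conflict, so at least 4 frequencies are needed.
4 frequencies suffice: frequency 1 → {T10}; frequency 2 → {T11, T7}; frequency 3 → {T2, T14}; frequency 4 → {T6, T13}. Every pair that conflicts lands in different frequencies.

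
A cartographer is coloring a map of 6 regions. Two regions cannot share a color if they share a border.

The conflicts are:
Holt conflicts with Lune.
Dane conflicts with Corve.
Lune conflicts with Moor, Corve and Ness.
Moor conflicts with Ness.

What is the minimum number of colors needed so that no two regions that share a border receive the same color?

Lune, Moor, Ness are mutually in conflict, so at least 3 colors are needed.
One proper 3-coloring: Holt=2, Dane=1, Lune=1, Moor=2, Corve=2, Ness=3. No two conflicting regions share a color.

3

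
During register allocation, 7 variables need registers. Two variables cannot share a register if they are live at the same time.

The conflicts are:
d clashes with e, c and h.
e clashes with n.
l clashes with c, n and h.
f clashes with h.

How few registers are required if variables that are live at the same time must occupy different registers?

The cycle n-e-d-c-l-n has odd length 5, so it cannot be 2-colored; at least 3 registers are needed.
3 registers suffice: d=1, e=2, l=1, f=1, c=2, n=3, h=2. Each listed conflict is separated.

3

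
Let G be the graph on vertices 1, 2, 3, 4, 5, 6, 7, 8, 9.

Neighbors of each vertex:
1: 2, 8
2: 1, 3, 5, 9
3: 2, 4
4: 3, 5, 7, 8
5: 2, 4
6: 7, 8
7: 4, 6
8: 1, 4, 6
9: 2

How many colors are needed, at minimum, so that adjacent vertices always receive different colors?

The cycle 2-5-4-8-1-2 has odd length 5, so it cannot be 2-colored; at least 3 colors are needed.
3 colors suffice: color red → {2, 4, 6}; color blue → {3, 5, 7, 8, 9}; color green → {1}. Each edge has distinct colors on its endpoints.

3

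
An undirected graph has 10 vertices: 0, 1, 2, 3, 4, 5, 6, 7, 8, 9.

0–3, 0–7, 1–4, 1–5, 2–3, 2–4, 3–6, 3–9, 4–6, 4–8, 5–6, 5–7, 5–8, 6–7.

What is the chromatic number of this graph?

3

5, 6, 7 are mutually adjacent, so at least 3 colors are needed.
3 colors suffice: color red → {3, 4, 5}; color blue → {0, 1, 2, 6, 8, 9}; color green → {7}. Every edge joins two different colors.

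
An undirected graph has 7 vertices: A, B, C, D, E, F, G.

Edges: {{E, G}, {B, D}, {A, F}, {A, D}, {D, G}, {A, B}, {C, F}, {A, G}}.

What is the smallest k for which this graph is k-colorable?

3

A, D, G form a triangle, so at least 3 colors are needed.
A valid assignment using 3 colors: A=red, B=blue, C=red, D=green, E=red, F=blue, G=blue. Each edge has distinct colors on its endpoints.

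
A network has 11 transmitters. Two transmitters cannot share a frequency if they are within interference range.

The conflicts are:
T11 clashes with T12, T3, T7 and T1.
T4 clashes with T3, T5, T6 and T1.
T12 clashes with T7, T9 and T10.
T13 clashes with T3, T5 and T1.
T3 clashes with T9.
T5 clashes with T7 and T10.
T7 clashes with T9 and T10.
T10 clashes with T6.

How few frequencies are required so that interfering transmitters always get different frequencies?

3

T12, T7, T9 all conflict with each other, so at least 3 frequencies are needed.
3 frequencies suffice: T11=3, T4=1, T12=2, T13=1, T3=2, T5=2, T7=1, T9=3, T10=3, T6=2, T1=2. Every pair that conflicts lands in different frequencies.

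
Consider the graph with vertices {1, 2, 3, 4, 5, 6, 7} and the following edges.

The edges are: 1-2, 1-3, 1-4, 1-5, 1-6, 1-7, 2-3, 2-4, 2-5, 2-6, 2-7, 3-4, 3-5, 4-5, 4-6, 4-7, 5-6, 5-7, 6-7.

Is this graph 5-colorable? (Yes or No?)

No

1, 2, 4, 5, 6, 7 are mutually adjacent (a clique of size 6), so at least 6 colors are needed.
So 5 colors are not enough.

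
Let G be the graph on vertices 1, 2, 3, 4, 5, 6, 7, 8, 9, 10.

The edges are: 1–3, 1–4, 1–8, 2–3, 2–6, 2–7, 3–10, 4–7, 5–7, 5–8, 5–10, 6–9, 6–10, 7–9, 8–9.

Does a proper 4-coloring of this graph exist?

Yes

The chromatic number is 3. The cycle 7-2-6-10-5-7 has odd length 5, so it cannot be 2-colored; at least 3 colors are needed.
3 colors suffice: color red → {1, 6, 7}; color blue → {2, 4, 8, 10}; color green → {3, 5, 9}.
Since 4 ≥ 3, a proper 4-coloring certainly exists.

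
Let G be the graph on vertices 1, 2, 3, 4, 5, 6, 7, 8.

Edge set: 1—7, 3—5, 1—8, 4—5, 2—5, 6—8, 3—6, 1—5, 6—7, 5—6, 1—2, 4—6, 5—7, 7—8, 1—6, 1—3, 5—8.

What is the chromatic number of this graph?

5

1, 5, 6, 7, 8 form a clique, so at least 5 colors are needed.
A valid assignment using 5 colors: 1=c, 2=b, 3=d, 4=c, 5=a, 6=b, 7=e, 8=d. Every edge joins two different colors.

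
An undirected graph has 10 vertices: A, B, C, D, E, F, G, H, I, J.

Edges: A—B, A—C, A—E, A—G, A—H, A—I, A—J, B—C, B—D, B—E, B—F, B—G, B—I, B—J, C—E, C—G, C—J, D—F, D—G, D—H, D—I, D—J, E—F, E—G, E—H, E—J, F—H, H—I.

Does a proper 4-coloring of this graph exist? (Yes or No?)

No

A, B, C, E, G are pairwise adjacent (a clique of size 5), so at least 5 colors are needed.
So 4 colors are not enough.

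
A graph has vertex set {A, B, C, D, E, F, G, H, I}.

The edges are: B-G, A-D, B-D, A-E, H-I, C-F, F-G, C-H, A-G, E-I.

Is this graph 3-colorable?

The chromatic number is 3. The cycle F-G-A-E-I-H-C-F has odd length 7, so it cannot be 2-colored; at least 3 colors are needed.
3 colors suffice: A=1, B=1, C=2, D=2, E=2, F=1, G=2, H=1, I=3.
That is already a proper 3-coloring.

Yes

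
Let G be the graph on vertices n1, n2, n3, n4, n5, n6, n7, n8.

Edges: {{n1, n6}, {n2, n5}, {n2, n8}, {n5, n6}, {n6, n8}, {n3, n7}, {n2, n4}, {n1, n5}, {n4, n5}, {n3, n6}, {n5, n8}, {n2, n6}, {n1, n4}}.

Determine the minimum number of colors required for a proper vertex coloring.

4

n2, n5, n6, n8 are mutually adjacent (a clique of size 4), so at least 4 colors are needed.
4 colors suffice: color 1 → {n3, n5}; color 2 → {n4, n6, n7}; color 3 → {n1, n2}; color 4 → {n8}. Each edge has distinct colors on its endpoints.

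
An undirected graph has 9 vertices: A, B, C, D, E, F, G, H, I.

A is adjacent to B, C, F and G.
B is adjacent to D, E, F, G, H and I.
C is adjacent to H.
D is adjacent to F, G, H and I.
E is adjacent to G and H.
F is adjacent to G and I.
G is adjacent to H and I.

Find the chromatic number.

B, D, F, G, I are pairwise adjacent (a clique of size 5), so at least 5 colors are needed.
5 colors suffice: color red → {B, C}; color blue → {G}; color green → {F, H}; color yellow → {A, D, E}; color purple → {I}. Each edge has distinct colors on its endpoints.

5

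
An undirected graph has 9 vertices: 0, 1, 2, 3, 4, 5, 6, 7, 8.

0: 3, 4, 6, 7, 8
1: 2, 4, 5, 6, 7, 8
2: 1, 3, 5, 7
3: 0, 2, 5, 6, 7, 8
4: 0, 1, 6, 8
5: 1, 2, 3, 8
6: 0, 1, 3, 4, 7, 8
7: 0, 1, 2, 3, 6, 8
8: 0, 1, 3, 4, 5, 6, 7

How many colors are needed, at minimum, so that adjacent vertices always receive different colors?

5

0, 3, 6, 7, 8 form a clique, so at least 5 colors are needed.
5 colors suffice: color a → {2, 8}; color b → {5, 6}; color c → {4, 7}; color d → {1, 3}; color e → {0}. Each edge has distinct colors on its endpoints.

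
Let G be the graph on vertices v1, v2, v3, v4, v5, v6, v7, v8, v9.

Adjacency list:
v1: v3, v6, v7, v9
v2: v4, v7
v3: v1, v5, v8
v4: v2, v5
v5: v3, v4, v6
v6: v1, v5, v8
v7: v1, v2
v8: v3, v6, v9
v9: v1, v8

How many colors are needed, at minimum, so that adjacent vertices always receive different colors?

v1 and v9 are adjacent, so at least 2 colors are needed.
2 colors suffice: color 1 → {v1, v2, v5, v8}; color 2 → {v3, v4, v6, v7, v9}. No two adjacent vertices share a color.

2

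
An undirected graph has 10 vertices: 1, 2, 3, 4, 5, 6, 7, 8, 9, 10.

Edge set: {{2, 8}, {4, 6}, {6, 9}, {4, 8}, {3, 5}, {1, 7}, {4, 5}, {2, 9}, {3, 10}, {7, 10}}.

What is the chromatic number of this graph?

3

The cycle 6-9-2-8-4-6 has odd length 5, so it cannot be 2-colored; at least 3 colors are needed.
3 colors suffice: color a → {2, 3, 4, 7}; color b → {1, 5, 8, 9, 10}; color c → {6}. No two adjacent vertices share a color.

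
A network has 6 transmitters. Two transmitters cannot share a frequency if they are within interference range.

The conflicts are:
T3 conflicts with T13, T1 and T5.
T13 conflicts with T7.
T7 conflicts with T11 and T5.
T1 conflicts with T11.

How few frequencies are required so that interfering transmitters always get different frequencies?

3

The cycle T11-T7-T13-T3-T1-T11 has odd length 5, so it cannot be 2-colored; at least 3 frequencies are needed.
3 frequencies suffice: T3=1, T13=2, T7=1, T1=3, T11=2, T5=2. Every pair that conflicts lands in different frequencies.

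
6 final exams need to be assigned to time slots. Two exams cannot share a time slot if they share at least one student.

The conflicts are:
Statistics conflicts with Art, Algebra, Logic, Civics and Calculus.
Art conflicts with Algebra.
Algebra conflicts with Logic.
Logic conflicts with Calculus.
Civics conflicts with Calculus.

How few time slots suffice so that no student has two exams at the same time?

3

Statistics, Civics, Calculus all conflict with each other, so at least 3 time slots are needed.
3 time slots suffice: Statistics=1, Art=3, Algebra=2, Logic=3, Civics=3, Calculus=2. Every pair that conflicts lands in different time slots.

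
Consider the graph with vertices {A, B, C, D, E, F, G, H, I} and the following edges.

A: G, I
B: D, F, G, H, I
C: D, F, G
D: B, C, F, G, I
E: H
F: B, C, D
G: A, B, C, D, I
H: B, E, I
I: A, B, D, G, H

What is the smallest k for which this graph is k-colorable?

4

B, D, G, I form a clique, so at least 4 colors are needed.
A valid assignment using 4 colors: A=red, B=red, C=red, D=blue, E=red, F=green, G=yellow, H=blue, I=green. Each edge has distinct colors on its endpoints.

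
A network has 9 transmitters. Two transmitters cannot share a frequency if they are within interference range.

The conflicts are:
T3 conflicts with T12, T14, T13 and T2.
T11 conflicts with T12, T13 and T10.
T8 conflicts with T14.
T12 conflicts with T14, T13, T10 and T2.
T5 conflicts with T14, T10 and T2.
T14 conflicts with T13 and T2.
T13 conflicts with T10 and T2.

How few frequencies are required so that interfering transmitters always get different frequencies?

5

T3, T12, T14, T13, T2 are mutually in conflict, so at least 5 frequencies are needed.
5 frequencies suffice: frequency 1 → {T14, T10}; frequency 2 → {T8, T12, T5}; frequency 3 → {T13}; frequency 4 → {T11, T2}; frequency 5 → {T3}. Each listed conflict is separated.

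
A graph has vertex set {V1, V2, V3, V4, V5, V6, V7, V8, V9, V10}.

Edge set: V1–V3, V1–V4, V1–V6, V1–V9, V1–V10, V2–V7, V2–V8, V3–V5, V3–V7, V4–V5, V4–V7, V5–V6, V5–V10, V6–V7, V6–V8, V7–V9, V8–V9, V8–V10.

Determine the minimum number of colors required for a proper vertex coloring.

2

V4 and V5 are adjacent, so at least 2 colors are needed.
2 colors suffice: color R → {V1, V5, V7, V8}; color B → {V2, V3, V4, V6, V9, V10}. Each edge has distinct colors on its endpoints.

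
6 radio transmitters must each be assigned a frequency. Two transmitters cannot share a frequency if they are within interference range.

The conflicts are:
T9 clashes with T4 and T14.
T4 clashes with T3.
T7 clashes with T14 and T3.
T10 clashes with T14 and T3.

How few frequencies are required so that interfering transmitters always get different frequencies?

The cycle T9-T14-T10-T3-T4-T9 has odd length 5, so it cannot be 2-colored; at least 3 frequencies are needed.
3 frequencies suffice: frequency 1 → {T14, T3}; frequency 2 → {T4, T7, T10}; frequency 3 → {T9}. No two conflicting transmitters share a frequency.

3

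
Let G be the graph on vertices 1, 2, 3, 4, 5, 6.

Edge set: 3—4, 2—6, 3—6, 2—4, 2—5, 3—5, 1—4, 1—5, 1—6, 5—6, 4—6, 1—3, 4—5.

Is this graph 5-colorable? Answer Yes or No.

Yes

The chromatic number is 5. 1, 3, 4, 5, 6 are pairwise adjacent (a clique of size 5), so at least 5 colors are needed.
5 colors suffice: 1=yellow, 2=yellow, 3=purple, 4=green, 5=red, 6=blue.
That is already a proper 5-coloring.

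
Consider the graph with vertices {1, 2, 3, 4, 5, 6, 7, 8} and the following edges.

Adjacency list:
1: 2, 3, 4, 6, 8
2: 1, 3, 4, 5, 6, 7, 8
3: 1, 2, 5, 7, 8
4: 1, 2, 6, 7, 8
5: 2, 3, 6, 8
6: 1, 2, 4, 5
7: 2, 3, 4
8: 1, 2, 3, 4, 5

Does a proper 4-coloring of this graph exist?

The chromatic number is 4. 1, 2, 4, 6 are mutually adjacent (a clique of size 4), so at least 4 colors are needed.
4 colors suffice: color red → {2}; color blue → {6, 7, 8}; color green → {3, 4}; color yellow → {1, 5}.
That is already a proper 4-coloring.

Yes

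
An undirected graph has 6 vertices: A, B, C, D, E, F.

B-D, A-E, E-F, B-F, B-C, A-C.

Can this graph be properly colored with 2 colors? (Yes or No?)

No

The cycle E-A-C-B-F-E has odd length 5, so it cannot be 2-colored; at least 3 colors are needed.
So 2 colors are not enough.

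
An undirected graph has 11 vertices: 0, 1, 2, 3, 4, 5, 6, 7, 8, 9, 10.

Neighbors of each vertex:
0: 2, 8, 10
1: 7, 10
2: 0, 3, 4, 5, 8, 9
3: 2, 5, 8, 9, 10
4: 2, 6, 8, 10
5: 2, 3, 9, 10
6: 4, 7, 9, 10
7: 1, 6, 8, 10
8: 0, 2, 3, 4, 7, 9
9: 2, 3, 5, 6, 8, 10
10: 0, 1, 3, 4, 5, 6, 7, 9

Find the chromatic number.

3, 5, 9, 10 form a clique, so at least 4 colors are needed.
4 colors suffice: color red → {2, 10}; color blue → {1, 5, 6, 8}; color green → {0, 4, 7, 9}; color yellow → {3}. Every edge joins two different colors.

4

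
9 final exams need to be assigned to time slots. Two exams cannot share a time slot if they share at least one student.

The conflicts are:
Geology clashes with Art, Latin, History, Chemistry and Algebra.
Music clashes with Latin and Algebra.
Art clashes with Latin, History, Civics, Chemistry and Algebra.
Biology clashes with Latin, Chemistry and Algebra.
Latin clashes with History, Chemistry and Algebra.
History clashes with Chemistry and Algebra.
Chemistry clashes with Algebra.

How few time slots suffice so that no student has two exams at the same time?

6

Geology, Art, Latin, History, Chemistry, Algebra pairwise conflict, so at least 6 time slots are needed.
A valid assignment using 6 time slots: Geology=5, Music=3, Art=3, Biology=3, Latin=1, History=6, Civics=1, Chemistry=4, Algebra=2. Every pair that conflicts lands in different time slots.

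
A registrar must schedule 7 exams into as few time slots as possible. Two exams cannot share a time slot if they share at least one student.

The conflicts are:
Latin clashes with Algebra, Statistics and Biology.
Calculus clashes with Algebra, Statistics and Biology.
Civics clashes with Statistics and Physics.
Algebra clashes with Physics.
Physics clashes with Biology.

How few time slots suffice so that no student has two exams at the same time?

The cycle Physics-Biology-Latin-Statistics-Civics-Physics has odd length 5, so it cannot be 2-colored; at least 3 time slots are needed.
A valid assignment using 3 time slots: Latin=1, Calculus=1, Civics=3, Algebra=2, Statistics=2, Physics=1, Biology=2. Each listed conflict is separated.

3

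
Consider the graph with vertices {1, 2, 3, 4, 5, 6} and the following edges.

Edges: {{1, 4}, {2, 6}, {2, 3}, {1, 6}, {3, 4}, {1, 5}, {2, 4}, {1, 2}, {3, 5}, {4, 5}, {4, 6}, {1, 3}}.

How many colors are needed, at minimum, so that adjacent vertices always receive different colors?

1, 2, 3, 4 are mutually adjacent (a clique of size 4), so at least 4 colors are needed.
4 colors suffice: 1=blue, 2=green, 3=yellow, 4=red, 5=green, 6=yellow. Each edge has distinct colors on its endpoints.

4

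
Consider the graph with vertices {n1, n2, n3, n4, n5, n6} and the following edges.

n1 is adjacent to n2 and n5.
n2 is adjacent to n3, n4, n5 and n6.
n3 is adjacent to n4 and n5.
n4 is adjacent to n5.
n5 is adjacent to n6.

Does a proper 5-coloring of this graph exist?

Yes

The chromatic number is 4. n2, n3, n4, n5 form a clique, so at least 4 colors are needed.
4 colors suffice: color 1 → {n2}; color 2 → {n5}; color 3 → {n1, n3, n6}; color 4 → {n4}.
Since 5 ≥ 4, a proper 5-coloring certainly exists.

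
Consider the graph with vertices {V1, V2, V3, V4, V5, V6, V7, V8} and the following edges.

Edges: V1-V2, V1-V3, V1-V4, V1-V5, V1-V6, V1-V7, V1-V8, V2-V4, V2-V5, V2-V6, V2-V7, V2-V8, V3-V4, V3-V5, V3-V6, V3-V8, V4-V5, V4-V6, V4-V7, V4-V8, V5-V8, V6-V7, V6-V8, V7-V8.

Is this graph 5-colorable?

V1, V2, V4, V6, V7, V8 form a clique, so at least 6 colors are needed.
So 5 colors are not enough.

No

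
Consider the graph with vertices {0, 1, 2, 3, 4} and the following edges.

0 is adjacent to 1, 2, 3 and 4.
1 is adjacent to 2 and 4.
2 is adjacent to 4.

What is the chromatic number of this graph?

0, 1, 2, 4 are mutually adjacent (a clique of size 4), so at least 4 colors are needed.
4 colors suffice: color a → {0}; color b → {2, 3}; color c → {4}; color d → {1}. Each edge has distinct colors on its endpoints.

4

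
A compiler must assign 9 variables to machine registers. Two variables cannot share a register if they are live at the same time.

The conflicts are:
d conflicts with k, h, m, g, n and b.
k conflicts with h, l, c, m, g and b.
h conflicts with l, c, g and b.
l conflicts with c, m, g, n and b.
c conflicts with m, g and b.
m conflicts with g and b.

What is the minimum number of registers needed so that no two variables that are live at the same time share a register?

5

k, l, c, m, g are mutually in conflict, so at least 5 registers are needed.
A valid assignment using 5 registers: d=2, k=1, h=3, l=2, c=5, m=3, g=4, n=1, b=4. Each listed conflict is separated.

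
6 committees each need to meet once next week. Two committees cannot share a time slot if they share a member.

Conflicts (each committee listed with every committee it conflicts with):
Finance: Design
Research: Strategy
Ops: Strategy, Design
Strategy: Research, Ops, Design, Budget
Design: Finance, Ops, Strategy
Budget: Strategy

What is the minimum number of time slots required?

Ops, Strategy, Design are mutually in conflict, so at least 3 time slots are needed.
A valid assignment using 3 time slots: Finance=1, Research=2, Ops=3, Strategy=1, Design=2, Budget=2. Each listed conflict is separated.

3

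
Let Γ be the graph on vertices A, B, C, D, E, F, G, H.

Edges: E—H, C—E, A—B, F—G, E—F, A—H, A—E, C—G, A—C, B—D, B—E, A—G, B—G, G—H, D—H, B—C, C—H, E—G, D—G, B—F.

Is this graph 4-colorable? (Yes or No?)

A, B, C, E, G form a clique, so at least 5 colors are needed.
So 4 colors are not enough.

No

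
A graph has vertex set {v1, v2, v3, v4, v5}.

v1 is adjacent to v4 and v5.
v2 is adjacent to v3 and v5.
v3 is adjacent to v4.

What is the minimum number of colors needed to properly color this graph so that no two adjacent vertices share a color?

The cycle v4-v3-v2-v5-v1-v4 has odd length 5, so it cannot be 2-colored; at least 3 colors are needed.
3 colors suffice: color 1 → {v2, v4}; color 2 → {v1, v3}; color 3 → {v5}. Every edge joins two different colors.

3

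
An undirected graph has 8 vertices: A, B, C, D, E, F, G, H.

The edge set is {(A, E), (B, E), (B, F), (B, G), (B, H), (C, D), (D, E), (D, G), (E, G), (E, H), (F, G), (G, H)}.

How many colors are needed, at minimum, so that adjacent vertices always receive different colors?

B, E, G, H are mutually adjacent (a clique of size 4), so at least 4 colors are needed.
A valid assignment using 4 colors: A=2, B=3, C=1, D=3, E=1, F=1, G=2, H=4. No two adjacent vertices share a color.

4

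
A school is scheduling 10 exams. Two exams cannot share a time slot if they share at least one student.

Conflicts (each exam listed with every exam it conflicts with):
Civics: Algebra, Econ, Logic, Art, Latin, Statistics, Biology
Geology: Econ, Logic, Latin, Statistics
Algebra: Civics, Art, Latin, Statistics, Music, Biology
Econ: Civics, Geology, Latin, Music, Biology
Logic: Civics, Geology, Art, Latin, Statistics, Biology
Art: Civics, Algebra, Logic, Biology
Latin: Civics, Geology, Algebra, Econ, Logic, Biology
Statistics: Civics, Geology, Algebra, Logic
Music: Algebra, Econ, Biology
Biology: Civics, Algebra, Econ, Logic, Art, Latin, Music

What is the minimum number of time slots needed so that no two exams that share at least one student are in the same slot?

4

Civics, Econ, Latin, Biology pairwise conflict, so at least 4 time slots are needed.
A valid assignment using 4 time slots: Civics=1, Geology=1, Algebra=4, Econ=4, Logic=4, Art=3, Latin=3, Statistics=2, Music=1, Biology=2. Each listed conflict is separated.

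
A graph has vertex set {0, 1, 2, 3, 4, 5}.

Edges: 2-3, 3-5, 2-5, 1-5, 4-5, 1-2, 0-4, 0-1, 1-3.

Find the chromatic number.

4

1, 2, 3, 5 are mutually adjacent (a clique of size 4), so at least 4 colors are needed.
A valid assignment using 4 colors: 0=red, 1=blue, 2=yellow, 3=green, 4=blue, 5=red. No two adjacent vertices share a color.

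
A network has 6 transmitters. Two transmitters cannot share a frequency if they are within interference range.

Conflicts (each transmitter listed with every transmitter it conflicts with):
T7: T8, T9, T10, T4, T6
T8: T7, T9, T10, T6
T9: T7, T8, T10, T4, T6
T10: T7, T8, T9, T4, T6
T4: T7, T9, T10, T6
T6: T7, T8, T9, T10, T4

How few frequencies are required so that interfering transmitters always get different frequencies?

5

T7, T9, T10, T4, T6 all conflict with each other, so at least 5 frequencies are needed.
5 frequencies suffice: frequency 1 → {T7}; frequency 2 → {T10}; frequency 3 → {T6}; frequency 4 → {T9}; frequency 5 → {T8, T4}. Every pair that conflicts lands in different frequencies.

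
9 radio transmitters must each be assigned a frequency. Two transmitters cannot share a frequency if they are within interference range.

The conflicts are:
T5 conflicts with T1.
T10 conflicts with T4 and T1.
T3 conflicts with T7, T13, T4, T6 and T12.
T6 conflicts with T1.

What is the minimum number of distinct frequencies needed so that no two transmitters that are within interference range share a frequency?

The cycle T1-T6-T3-T4-T10-T1 has odd length 5, so it cannot be 2-colored; at least 3 frequencies are needed.
3 frequencies suffice: frequency 1 → {T3, T1}; frequency 2 → {T5, T10, T7, T13, T6, T12}; frequency 3 → {T4}. No two conflicting transmitters share a frequency.

3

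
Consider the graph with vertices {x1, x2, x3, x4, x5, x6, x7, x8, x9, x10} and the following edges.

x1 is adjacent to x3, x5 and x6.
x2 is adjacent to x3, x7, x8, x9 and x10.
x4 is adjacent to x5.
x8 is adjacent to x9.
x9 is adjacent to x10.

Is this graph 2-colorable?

No

x2, x9, x10 form a triangle, so at least 3 colors are needed.
So 2 colors are not enough.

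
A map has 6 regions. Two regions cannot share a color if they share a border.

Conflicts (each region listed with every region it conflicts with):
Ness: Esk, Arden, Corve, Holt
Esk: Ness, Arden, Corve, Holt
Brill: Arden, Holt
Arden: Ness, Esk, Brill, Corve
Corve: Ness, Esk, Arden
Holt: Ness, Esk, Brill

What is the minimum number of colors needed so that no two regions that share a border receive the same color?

4

Ness, Esk, Arden, Corve are mutually in conflict, so at least 4 colors are needed.
4 colors suffice: color 1 → {Arden, Holt}; color 2 → {Ness, Brill}; color 3 → {Esk}; color 4 → {Corve}. Each listed conflict is separated.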